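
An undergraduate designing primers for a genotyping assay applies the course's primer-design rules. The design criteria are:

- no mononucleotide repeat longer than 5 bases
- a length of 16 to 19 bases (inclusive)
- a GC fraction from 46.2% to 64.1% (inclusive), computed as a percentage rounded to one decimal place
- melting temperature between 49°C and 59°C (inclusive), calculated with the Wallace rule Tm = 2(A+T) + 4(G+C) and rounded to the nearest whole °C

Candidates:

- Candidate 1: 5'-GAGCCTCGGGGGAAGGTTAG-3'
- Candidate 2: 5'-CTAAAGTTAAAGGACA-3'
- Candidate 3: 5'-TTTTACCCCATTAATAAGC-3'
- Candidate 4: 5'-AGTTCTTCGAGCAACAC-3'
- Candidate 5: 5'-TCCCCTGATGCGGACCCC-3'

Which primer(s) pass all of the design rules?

Candidate 1 (20 nt, A=4 T=3 G=10 C=3): longest run = 5 ✓; length 20, outside 16–19 ✗; GC 13/20 = 65.0%, outside 46.2–64.1% ✗; Tm = 2·7 + 4·13 = 66°C, outside 49–59°C ✗ — fails.
Candidate 2 (16 nt, A=8 T=3 G=3 C=2): longest run = 3 ✓; length 16 ✓; GC 5/16 = 31.3%, outside 46.2–64.1% ✗; Tm = 2·11 + 4·5 = 42°C, outside 49–59°C ✗ — fails.
Candidate 3 (19 nt, A=6 T=7 G=1 C=5): longest run = 4 ✓; length 19 ✓; GC 6/19 = 31.6%, outside 46.2–64.1% ✗; Tm = 2·13 + 4·6 = 50°C ✓ — fails.
Candidate 4 (17 nt, A=5 T=4 G=3 C=5): longest run = 2 ✓; length 17 ✓; GC 8/17 = 47.1% ✓; Tm = 2·9 + 4·8 = 50°C ✓ — passes.
Candidate 5 (18 nt, A=2 T=3 G=4 C=9): longest run = 4 ✓; length 18 ✓; GC 13/18 = 72.2%, outside 46.2–64.1% ✗; Tm = 2·5 + 4·13 = 62°C, outside 49–59°C ✗ — fails.

Candidate 4 only.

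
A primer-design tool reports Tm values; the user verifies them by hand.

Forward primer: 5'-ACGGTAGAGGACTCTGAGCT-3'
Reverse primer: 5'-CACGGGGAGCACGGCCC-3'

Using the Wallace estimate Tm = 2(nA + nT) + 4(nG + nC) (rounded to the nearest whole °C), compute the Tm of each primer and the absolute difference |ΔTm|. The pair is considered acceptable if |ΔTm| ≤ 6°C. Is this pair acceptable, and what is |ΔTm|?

|ΔTm| = 0°C; the pair is acceptable.

Forward: A=5 T=4 G=7 C=4 → Tm = 2·9 + 4·11 = 62°C.
Reverse: A=3 T=0 G=7 C=7 → Tm = 2·3 + 4·14 = 62°C.
|ΔTm| = |62 − 62| = 0°C, ≤ 6°C.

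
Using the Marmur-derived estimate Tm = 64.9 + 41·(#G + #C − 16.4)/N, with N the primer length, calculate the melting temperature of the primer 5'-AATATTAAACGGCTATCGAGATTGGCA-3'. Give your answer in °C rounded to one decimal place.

Base counts: A=10, T=7, G=6, C=4; G+C = 10, N = 27.
Tm = 64.9 + 41·(10 − 16.4)/27 = 64.9 + -262.40/27 = 55.2°C.

55.2°C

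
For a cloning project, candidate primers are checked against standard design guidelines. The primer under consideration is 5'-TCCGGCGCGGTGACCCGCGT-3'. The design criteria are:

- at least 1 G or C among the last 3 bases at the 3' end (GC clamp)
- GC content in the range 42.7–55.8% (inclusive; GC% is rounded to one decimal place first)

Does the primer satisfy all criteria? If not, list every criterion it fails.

Fails: GC content.

Base counts: A=1, T=3, G=8, C=8 (length 20).
GC clamp: 3' end CGT has 2 G/C ✓
GC content: GC 16/20 = 80.0%, outside 42.7–55.8% ✗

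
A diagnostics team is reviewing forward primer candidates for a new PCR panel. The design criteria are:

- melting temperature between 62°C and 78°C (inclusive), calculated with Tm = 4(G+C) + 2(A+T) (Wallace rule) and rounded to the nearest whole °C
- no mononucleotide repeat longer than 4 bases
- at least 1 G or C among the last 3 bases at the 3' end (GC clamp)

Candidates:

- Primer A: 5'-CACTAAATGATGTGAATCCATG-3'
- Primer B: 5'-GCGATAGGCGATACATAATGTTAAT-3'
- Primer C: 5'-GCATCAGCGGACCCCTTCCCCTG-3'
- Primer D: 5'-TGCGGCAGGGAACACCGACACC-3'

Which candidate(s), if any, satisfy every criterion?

Primer C and Primer D.

Primer A (22 nt, A=8 T=6 G=4 C=4): Tm = 2·14 + 4·8 = 60°C, outside 62–78°C ✗; longest run = 3 ✓; 3' end ATG has 1 G/C ✓ — fails.
Primer B (25 nt, A=9 T=7 G=6 C=3): Tm = 2·16 + 4·9 = 68°C ✓; longest run = 2 ✓; 3' end AAT has 0 G/C, need ≥1 ✗ — fails.
Primer C (23 nt, A=3 T=4 G=5 C=11): Tm = 2·7 + 4·16 = 78°C ✓; longest run = 4 ✓; 3' end CTG has 2 G/C ✓ — passes.
Primer D (22 nt, A=6 T=1 G=7 C=8): Tm = 2·7 + 4·15 = 74°C ✓; longest run = 3 ✓; 3' end ACC has 2 G/C ✓ — passes.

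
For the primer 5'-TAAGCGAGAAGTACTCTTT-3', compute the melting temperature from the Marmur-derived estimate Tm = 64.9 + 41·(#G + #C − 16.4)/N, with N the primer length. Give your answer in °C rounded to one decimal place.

44.6°C

Base counts: A=6, T=6, G=4, C=3; G+C = 7, N = 19.
Tm = 64.9 + 41·(7 − 16.4)/19 = 64.9 + -385.40/19 = 44.6°C.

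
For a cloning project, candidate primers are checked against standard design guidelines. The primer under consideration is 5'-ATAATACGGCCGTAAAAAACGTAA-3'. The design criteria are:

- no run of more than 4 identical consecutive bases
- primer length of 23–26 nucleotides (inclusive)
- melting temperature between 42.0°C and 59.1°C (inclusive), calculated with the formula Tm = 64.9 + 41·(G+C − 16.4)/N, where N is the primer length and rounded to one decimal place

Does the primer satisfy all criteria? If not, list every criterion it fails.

Base counts: A=12, T=4, G=4, C=4 (length 24).
homopolymer run: longest run = 6, exceeds 4 ✗
length: length 24 ✓
Tm: Tm = 64.9 + 41·(8 − 16.4)/24 = 50.6°C ✓

Fails: homopolymer run.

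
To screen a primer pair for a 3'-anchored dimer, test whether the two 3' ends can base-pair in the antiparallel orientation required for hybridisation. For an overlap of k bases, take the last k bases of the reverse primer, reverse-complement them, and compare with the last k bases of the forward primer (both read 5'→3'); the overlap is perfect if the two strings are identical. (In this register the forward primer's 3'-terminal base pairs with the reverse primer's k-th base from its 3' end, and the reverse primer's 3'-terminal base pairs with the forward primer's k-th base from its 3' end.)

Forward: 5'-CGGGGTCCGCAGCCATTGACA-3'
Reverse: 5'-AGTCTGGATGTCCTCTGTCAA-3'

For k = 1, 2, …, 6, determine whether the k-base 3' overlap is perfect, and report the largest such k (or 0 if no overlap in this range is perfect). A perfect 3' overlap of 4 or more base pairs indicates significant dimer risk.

Longest perfect overlap: 6 complementary base pairs; significant dimer risk (threshold 4).

Last 6 bases (5'→3') — forward …TTGACA, reverse …TGTCAA.
Reverse complement of the reverse primer's last 6 bases: TTGACA; its first k bases are the reverse complement of the reverse primer's last k bases, so a perfect k-base overlap needs the forward primer's last k bases to equal them.
Comparing (forward last k vs required): k=1: A vs T ✗; k=2: CA vs TT ✗; k=3: ACA vs TTG ✗; k=4: GACA vs TTGA ✗; k=5: TGACA vs TTGAC ✗; k=6: TTGACA vs TTGACA ✓.
Only k = 6 is perfect, so the longest perfect 3' overlap is 6.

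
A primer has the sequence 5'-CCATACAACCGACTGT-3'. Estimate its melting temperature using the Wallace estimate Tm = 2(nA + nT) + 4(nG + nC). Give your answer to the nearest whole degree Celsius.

48°C

Base counts: A=5, T=3, G=2, C=6 (length 16).
Tm = 2·(5+3) + 4·(2+6) = 2·8 + 4·8 = 16 + 32 = 48°C.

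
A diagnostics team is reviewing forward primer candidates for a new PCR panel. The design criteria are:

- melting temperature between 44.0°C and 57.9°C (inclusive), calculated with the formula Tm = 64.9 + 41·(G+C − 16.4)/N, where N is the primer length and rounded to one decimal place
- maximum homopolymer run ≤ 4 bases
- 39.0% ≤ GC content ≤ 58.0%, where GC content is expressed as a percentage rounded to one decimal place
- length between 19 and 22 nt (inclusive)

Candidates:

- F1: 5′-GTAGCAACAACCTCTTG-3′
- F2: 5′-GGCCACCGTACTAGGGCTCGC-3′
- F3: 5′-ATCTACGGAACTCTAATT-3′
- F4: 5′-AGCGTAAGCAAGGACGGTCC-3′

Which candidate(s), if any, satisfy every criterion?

F1 (17 nt, A=5 T=4 G=3 C=5): Tm = 64.9 + 41·(8 − 16.4)/17 = 44.6°C ✓; longest run = 2 ✓; GC 8/17 = 47.1% ✓; length 17, outside 19–22 ✗ — fails.
F2 (21 nt, A=3 T=3 G=7 C=8): Tm = 64.9 + 41·(15 − 16.4)/21 = 62.2°C, outside 44.0–57.9°C ✗; longest run = 3 ✓; GC 15/21 = 71.4%, outside 39.0–58.0% ✗; length 21 ✓ — fails.
F3 (18 nt, A=6 T=6 G=2 C=4): Tm = 64.9 + 41·(6 − 16.4)/18 = 41.2°C, outside 44.0–57.9°C ✗; longest run = 2 ✓; GC 6/18 = 33.3%, outside 39.0–58.0% ✗; length 18, outside 19–22 ✗ — fails.
F4 (20 nt, A=6 T=2 G=7 C=5): Tm = 64.9 + 41·(12 − 16.4)/20 = 55.9°C ✓; longest run = 2 ✓; GC 12/20 = 60.0%, outside 39.0–58.0% ✗; length 20 ✓ — fails.

None of the candidates satisfy all criteria.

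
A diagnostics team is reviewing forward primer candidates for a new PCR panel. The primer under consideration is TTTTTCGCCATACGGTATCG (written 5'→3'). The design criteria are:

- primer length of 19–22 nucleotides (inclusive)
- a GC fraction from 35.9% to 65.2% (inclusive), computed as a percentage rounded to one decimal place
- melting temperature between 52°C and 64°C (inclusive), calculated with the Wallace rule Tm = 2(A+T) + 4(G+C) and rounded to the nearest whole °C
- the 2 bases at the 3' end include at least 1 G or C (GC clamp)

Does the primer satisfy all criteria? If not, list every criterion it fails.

Base counts: A=3, T=8, G=4, C=5 (length 20).
length: length 20 ✓
GC content: GC 9/20 = 45.0% ✓
Tm: Tm = 2·11 + 4·9 = 58°C ✓
GC clamp: 3' end CG has 2 G/C ✓

Meets all criteria.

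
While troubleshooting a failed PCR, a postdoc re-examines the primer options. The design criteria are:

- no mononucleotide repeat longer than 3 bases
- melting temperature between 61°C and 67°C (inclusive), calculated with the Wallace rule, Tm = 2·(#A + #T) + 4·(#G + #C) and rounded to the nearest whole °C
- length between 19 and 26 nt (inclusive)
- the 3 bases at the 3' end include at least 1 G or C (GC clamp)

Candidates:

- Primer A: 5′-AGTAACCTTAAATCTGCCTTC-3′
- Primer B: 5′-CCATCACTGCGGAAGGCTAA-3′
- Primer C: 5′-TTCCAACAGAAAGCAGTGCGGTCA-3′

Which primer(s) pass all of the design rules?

Primer A (21 nt, A=6 T=7 G=2 C=6): longest run = 3 ✓; Tm = 2·13 + 4·8 = 58°C, outside 61–67°C ✗; length 21 ✓; 3' end TTC has 1 G/C ✓ — fails.
Primer B (20 nt, A=6 T=3 G=5 C=6): longest run = 2 ✓; Tm = 2·9 + 4·11 = 62°C ✓; length 20 ✓; 3' end TAA has 0 G/C, need ≥1 ✗ — fails.
Primer C (24 nt, A=8 T=4 G=6 C=6): longest run = 3 ✓; Tm = 2·12 + 4·12 = 72°C, outside 61–67°C ✗; length 24 ✓; 3' end TCA has 1 G/C ✓ — fails.

None of the candidates satisfy all criteria.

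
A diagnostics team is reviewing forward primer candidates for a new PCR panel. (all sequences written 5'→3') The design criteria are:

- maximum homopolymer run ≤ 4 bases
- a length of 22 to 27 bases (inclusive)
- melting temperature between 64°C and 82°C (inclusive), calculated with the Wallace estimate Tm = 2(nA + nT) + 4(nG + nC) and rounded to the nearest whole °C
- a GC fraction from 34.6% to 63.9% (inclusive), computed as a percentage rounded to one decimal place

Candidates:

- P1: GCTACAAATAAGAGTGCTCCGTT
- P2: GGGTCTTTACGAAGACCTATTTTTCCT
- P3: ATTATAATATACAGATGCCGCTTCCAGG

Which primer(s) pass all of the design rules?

P1 only.

P1 (23 nt, A=7 T=6 G=5 C=5): longest run = 3 ✓; length 23 ✓; Tm = 2·13 + 4·10 = 66°C ✓; GC 10/23 = 43.5% ✓ — passes.
P2 (27 nt, A=5 T=11 G=5 C=6): longest run = 5, exceeds 4 ✗; length 27 ✓; Tm = 2·16 + 4·11 = 76°C ✓; GC 11/27 = 40.7% ✓ — fails.
P3 (28 nt, A=9 T=8 G=5 C=6): longest run = 2 ✓; length 28, outside 22–27 ✗; Tm = 2·17 + 4·11 = 78°C ✓; GC 11/28 = 39.3% ✓ — fails.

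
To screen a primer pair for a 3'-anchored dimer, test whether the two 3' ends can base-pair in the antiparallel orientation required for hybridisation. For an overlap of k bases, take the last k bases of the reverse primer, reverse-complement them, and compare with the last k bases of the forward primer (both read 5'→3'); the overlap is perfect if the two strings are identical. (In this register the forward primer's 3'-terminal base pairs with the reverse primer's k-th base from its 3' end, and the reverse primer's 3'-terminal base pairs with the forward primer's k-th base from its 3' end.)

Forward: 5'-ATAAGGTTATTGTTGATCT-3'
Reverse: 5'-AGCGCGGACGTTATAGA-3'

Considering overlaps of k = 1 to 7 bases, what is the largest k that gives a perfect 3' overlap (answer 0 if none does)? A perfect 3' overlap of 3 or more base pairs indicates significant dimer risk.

Last 7 bases (5'→3') — forward …TTGATCT, reverse …TTATAGA.
Reverse complement of the reverse primer's last 7 bases: TCTATAA; its first k bases are the reverse complement of the reverse primer's last k bases, so a perfect k-base overlap needs the forward primer's last k bases to equal them.
Comparing (forward last k vs required): k=1: T vs T ✓; k=2: CT vs TC ✗; k=3: TCT vs TCT ✓; k=4: ATCT vs TCTA ✗; k=5: GATCT vs TCTAT ✗; k=6: TGATCT vs TCTATA ✗; k=7: TTGATCT vs TCTATAA ✗.
Perfect overlaps at k = 1, 3; the largest is 3.

Longest perfect overlap: 3 complementary base pairs; significant dimer risk (threshold 3).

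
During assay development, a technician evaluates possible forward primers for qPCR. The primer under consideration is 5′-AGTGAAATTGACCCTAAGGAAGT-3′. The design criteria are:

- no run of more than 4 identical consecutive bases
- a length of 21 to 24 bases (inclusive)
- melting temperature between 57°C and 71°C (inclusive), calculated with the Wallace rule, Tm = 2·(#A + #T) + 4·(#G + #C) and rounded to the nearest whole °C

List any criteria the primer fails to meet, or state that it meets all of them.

Meets all criteria.

Base counts: A=9, T=5, G=6, C=3 (length 23).
homopolymer run: longest run = 3 ✓
length: length 23 ✓
Tm: Tm = 2·14 + 4·9 = 64°C ✓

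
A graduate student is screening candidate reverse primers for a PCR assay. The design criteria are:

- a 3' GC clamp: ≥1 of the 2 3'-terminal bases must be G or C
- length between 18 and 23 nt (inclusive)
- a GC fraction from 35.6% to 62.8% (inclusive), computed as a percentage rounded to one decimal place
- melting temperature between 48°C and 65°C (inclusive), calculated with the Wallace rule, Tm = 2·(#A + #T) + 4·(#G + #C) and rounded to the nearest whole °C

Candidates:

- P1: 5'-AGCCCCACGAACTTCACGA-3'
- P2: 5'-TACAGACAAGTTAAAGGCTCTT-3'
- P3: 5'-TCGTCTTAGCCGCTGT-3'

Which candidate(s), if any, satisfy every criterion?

P1 (19 nt, A=6 T=2 G=3 C=8): 3' end GA has 1 G/C ✓; length 19 ✓; GC 11/19 = 57.9% ✓; Tm = 2·8 + 4·11 = 60°C ✓ — passes.
P2 (22 nt, A=8 T=6 G=4 C=4): 3' end TT has 0 G/C, need ≥1 ✗; length 22 ✓; GC 8/22 = 36.4% ✓; Tm = 2·14 + 4·8 = 60°C ✓ — fails.
P3 (16 nt, A=1 T=6 G=4 C=5): 3' end GT has 1 G/C ✓; length 16, outside 18–23 ✗; GC 9/16 = 56.3% ✓; Tm = 2·7 + 4·9 = 50°C ✓ — fails.

P1 only.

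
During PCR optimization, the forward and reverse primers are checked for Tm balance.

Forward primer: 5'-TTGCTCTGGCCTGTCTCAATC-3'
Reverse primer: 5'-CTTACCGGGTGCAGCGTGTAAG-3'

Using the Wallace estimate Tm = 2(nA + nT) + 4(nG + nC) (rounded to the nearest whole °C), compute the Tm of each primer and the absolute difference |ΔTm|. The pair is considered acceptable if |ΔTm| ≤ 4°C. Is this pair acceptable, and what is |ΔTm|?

|ΔTm| = 6°C; the pair is not acceptable.

Forward: A=2 T=8 G=4 C=7 → Tm = 2·10 + 4·11 = 64°C.
Reverse: A=4 T=5 G=8 C=5 → Tm = 2·9 + 4·13 = 70°C.
|ΔTm| = |64 − 70| = 6°C, > 4°C.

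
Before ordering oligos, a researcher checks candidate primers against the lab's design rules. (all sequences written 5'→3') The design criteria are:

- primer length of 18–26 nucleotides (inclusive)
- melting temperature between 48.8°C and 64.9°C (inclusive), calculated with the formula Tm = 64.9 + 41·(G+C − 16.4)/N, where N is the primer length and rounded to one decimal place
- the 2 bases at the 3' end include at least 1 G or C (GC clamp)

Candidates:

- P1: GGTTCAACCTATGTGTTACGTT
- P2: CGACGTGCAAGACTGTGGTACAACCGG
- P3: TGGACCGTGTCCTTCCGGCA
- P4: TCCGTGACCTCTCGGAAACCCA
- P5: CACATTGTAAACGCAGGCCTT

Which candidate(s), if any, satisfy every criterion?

P3 and P4.

P1 (22 nt, A=4 T=9 G=5 C=4): length 22 ✓; Tm = 64.9 + 41·(9 − 16.4)/22 = 51.1°C ✓; 3' end TT has 0 G/C, need ≥1 ✗ — fails.
P2 (27 nt, A=7 T=4 G=9 C=7): length 27, outside 18–26 ✗; Tm = 64.9 + 41·(16 − 16.4)/27 = 64.3°C ✓; 3' end GG has 2 G/C ✓ — fails.
P3 (20 nt, A=2 T=5 G=6 C=7): length 20 ✓; Tm = 64.9 + 41·(13 − 16.4)/20 = 57.9°C ✓; 3' end CA has 1 G/C ✓ — passes.
P4 (22 nt, A=5 T=4 G=4 C=9): length 22 ✓; Tm = 64.9 + 41·(13 − 16.4)/22 = 58.6°C ✓; 3' end CA has 1 G/C ✓ — passes.
P5 (21 nt, A=6 T=5 G=4 C=6): length 21 ✓; Tm = 64.9 + 41·(10 − 16.4)/21 = 52.4°C ✓; 3' end TT has 0 G/C, need ≥1 ✗ — fails.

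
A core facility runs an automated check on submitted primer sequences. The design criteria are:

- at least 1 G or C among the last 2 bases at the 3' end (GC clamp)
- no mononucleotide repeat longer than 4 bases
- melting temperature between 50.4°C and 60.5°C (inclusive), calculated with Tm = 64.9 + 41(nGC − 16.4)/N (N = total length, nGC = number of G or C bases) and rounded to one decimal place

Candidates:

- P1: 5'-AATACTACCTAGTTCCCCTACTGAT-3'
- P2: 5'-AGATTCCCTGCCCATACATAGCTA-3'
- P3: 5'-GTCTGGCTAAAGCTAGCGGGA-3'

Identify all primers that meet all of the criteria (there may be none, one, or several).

P3 only.

P1 (25 nt, A=7 T=8 G=2 C=8): 3' end AT has 0 G/C, need ≥1 ✗; longest run = 4 ✓; Tm = 64.9 + 41·(10 − 16.4)/25 = 54.4°C ✓ — fails.
P2 (24 nt, A=7 T=6 G=3 C=8): 3' end TA has 0 G/C, need ≥1 ✗; longest run = 3 ✓; Tm = 64.9 + 41·(11 − 16.4)/24 = 55.7°C ✓ — fails.
P3 (21 nt, A=5 T=4 G=8 C=4): 3' end GA has 1 G/C ✓; longest run = 3 ✓; Tm = 64.9 + 41·(12 − 16.4)/21 = 56.3°C ✓ — passes.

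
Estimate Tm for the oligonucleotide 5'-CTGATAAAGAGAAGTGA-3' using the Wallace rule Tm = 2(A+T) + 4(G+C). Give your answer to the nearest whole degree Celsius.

Base counts: A=8, T=3, G=5, C=1 (length 17).
Tm = 2·(8+3) + 4·(5+1) = 2·11 + 4·6 = 22 + 24 = 46°C.

46°C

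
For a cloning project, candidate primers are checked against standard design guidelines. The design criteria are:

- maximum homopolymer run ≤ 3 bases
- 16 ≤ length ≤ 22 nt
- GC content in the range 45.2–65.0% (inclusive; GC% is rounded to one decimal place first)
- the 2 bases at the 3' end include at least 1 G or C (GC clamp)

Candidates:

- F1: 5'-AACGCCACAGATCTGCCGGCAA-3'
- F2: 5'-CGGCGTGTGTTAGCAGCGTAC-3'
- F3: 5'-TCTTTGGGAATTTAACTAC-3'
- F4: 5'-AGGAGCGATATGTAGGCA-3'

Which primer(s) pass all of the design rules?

F2 and F4.

F1 (22 nt, A=7 T=2 G=5 C=8): longest run = 2 ✓; length 22 ✓; GC 13/22 = 59.1% ✓; 3' end AA has 0 G/C, need ≥1 ✗ — fails.
F2 (21 nt, A=3 T=5 G=8 C=5): longest run = 2 ✓; length 21 ✓; GC 13/21 = 61.9% ✓; 3' end AC has 1 G/C ✓ — passes.
F3 (19 nt, A=5 T=8 G=3 C=3): longest run = 3 ✓; length 19 ✓; GC 6/19 = 31.6%, outside 45.2–65.0% ✗; 3' end AC has 1 G/C ✓ — fails.
F4 (18 nt, A=6 T=3 G=7 C=2): longest run = 2 ✓; length 18 ✓; GC 9/18 = 50.0% ✓; 3' end CA has 1 G/C ✓ — passes.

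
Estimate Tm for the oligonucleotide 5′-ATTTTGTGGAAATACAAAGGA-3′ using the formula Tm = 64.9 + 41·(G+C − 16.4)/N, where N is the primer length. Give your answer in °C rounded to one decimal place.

Base counts: A=9, T=6, G=5, C=1; G+C = 6, N = 21.
Tm = 64.9 + 41·(6 − 16.4)/21 = 64.9 + -426.40/21 = 44.6°C.

44.6°C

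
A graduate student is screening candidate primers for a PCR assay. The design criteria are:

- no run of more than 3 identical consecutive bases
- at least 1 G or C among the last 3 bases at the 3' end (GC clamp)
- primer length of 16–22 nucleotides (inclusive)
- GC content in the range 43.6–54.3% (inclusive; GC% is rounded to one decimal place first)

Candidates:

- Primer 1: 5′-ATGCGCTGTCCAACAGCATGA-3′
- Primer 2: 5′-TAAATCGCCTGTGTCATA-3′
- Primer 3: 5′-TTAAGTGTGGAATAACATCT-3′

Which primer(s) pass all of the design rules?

Primer 1 only.

Primer 1 (21 nt, A=6 T=4 G=5 C=6): longest run = 2 ✓; 3' end TGA has 1 G/C ✓; length 21 ✓; GC 11/21 = 52.4% ✓ — passes.
Primer 2 (18 nt, A=5 T=6 G=3 C=4): longest run = 3 ✓; 3' end ATA has 0 G/C, need ≥1 ✗; length 18 ✓; GC 7/18 = 38.9%, outside 43.6–54.3% ✗ — fails.
Primer 3 (20 nt, A=7 T=7 G=4 C=2): longest run = 2 ✓; 3' end TCT has 1 G/C ✓; length 20 ✓; GC 6/20 = 30.0%, outside 43.6–54.3% ✗ — fails.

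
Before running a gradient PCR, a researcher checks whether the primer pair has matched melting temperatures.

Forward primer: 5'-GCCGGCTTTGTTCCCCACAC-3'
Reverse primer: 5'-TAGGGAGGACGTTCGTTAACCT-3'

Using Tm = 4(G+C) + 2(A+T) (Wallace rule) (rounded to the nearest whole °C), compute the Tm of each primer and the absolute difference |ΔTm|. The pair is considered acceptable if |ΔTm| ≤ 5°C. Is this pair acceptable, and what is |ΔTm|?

|ΔTm| = 0°C; the pair is acceptable.

Forward: A=2 T=5 G=4 C=9 → Tm = 2·7 + 4·13 = 66°C.
Reverse: A=5 T=6 G=7 C=4 → Tm = 2·11 + 4·11 = 66°C.
|ΔTm| = |66 − 66| = 0°C, ≤ 5°C.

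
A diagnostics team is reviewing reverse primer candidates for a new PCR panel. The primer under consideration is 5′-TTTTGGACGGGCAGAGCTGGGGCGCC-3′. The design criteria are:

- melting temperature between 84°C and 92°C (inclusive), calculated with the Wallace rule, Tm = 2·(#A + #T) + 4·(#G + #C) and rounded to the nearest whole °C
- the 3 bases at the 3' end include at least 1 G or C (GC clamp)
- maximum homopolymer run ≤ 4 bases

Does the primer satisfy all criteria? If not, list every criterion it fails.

Meets all criteria.

Base counts: A=3, T=5, G=12, C=6 (length 26).
Tm: Tm = 2·8 + 4·18 = 88°C ✓
GC clamp: 3' end GCC has 3 G/C ✓
homopolymer run: longest run = 4 ✓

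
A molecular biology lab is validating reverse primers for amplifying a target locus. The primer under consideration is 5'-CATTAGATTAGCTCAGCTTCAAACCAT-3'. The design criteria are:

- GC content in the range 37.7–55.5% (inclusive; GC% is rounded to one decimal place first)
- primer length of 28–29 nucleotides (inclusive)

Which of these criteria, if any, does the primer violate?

Fails: GC content, length.

Base counts: A=9, T=8, G=3, C=7 (length 27).
GC content: GC 10/27 = 37.0%, outside 37.7–55.5% ✗
length: length 27, outside 28–29 ✗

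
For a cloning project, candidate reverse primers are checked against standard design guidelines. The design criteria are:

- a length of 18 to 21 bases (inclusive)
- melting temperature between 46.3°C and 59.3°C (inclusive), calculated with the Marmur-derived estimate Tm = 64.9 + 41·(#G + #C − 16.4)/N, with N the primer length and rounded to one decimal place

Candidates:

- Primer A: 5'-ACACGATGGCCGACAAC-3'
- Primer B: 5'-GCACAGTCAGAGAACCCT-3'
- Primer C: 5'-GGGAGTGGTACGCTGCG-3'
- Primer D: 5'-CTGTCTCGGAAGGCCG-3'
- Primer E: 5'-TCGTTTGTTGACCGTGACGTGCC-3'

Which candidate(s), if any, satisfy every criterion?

Primer B only.

Primer A (17 nt, A=6 T=1 G=4 C=6): length 17, outside 18–21 ✗; Tm = 64.9 + 41·(10 − 16.4)/17 = 49.5°C ✓ — fails.
Primer B (18 nt, A=6 T=2 G=4 C=6): length 18 ✓; Tm = 64.9 + 41·(10 − 16.4)/18 = 50.3°C ✓ — passes.
Primer C (17 nt, A=2 T=3 G=9 C=3): length 17, outside 18–21 ✗; Tm = 64.9 + 41·(12 − 16.4)/17 = 54.3°C ✓ — fails.
Primer D (16 nt, A=2 T=3 G=6 C=5): length 16, outside 18–21 ✗; Tm = 64.9 + 41·(11 − 16.4)/16 = 51.1°C ✓ — fails.
Primer E (23 nt, A=2 T=8 G=7 C=6): length 23, outside 18–21 ✗; Tm = 64.9 + 41·(13 − 16.4)/23 = 58.8°C ✓ — fails.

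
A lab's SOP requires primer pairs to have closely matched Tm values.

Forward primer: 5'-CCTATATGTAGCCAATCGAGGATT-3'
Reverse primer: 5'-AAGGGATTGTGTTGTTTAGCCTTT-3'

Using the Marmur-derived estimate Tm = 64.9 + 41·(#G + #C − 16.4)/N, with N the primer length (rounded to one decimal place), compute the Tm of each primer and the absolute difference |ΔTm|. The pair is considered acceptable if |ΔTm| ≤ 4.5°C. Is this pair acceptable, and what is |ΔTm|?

|ΔTm| = 1.7°C; the pair is acceptable.

Forward: G+C = 10, N = 24 → Tm = 64.9 + 41·(10 − 16.4)/24 = 54.0°C.
Reverse: G+C = 9, N = 24 → Tm = 64.9 + 41·(9 − 16.4)/24 = 52.3°C.
|ΔTm| = |54.0 − 52.3| = 1.7°C, ≤ 4.5°C.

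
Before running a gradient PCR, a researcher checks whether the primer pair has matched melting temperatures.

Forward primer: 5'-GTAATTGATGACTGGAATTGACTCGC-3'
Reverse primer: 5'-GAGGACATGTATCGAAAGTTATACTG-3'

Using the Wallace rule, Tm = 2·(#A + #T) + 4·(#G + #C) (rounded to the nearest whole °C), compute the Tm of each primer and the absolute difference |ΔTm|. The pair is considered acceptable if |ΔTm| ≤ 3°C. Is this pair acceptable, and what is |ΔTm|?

Forward: A=7 T=8 G=7 C=4 → Tm = 2·15 + 4·11 = 74°C.
Reverse: A=9 T=7 G=7 C=3 → Tm = 2·16 + 4·10 = 72°C.
|ΔTm| = |74 − 72| = 2°C, ≤ 3°C.

|ΔTm| = 2°C; the pair is acceptable.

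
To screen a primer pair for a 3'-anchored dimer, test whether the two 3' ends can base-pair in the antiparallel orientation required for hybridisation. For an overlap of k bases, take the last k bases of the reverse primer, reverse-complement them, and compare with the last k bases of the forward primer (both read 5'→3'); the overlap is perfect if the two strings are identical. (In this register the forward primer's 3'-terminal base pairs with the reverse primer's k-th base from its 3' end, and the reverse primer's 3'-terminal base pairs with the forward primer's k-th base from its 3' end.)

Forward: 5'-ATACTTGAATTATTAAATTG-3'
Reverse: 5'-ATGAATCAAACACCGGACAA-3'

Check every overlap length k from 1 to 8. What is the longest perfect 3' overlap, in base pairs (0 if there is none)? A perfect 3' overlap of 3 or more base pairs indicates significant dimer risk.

Longest perfect overlap: 3 complementary base pairs; significant dimer risk (threshold 3).

Last 8 bases (5'→3') — forward …TTAAATTG, reverse …CCGGACAA.
Reverse complement of the reverse primer's last 8 bases: TTGTCCGG; its first k bases are the reverse complement of the reverse primer's last k bases, so a perfect k-base overlap needs the forward primer's last k bases to equal them.
Comparing (forward last k vs required): k=1: G vs T ✗; k=2: TG vs TT ✗; k=3: TTG vs TTG ✓; k=4: ATTG vs TTGT ✗; k=5: AATTG vs TTGTC ✗; k=6: AAATTG vs TTGTCC ✗; k=7: TAAATTG vs TTGTCCG ✗; k=8: TTAAATTG vs TTGTCCGG ✗.
Only k = 3 is perfect, so the longest perfect 3' overlap is 3.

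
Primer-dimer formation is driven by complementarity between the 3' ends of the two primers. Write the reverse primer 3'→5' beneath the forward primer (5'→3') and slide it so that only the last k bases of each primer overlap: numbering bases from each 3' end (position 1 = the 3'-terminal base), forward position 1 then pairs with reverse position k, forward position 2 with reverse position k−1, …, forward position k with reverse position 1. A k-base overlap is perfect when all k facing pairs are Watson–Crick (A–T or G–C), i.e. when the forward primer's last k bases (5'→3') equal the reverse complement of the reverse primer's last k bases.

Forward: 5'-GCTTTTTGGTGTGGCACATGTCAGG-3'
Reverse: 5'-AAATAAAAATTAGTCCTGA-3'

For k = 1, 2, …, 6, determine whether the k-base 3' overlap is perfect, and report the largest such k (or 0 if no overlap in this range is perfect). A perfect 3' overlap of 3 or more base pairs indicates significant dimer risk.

Last 6 bases (5'→3') — forward …GTCAGG, reverse …TCCTGA.
Reverse complement of the reverse primer's last 6 bases: TCAGGA; its first k bases are the reverse complement of the reverse primer's last k bases, so a perfect k-base overlap needs the forward primer's last k bases to equal them.
Comparing (forward last k vs required): k=1: G vs T ✗; k=2: GG vs TC ✗; k=3: AGG vs TCA ✗; k=4: CAGG vs TCAG ✗; k=5: TCAGG vs TCAGG ✓; k=6: GTCAGG vs TCAGGA ✗.
Only k = 5 is perfect, so the longest perfect 3' overlap is 5.

Longest perfect overlap: 5 complementary base pairs; significant dimer risk (threshold 3).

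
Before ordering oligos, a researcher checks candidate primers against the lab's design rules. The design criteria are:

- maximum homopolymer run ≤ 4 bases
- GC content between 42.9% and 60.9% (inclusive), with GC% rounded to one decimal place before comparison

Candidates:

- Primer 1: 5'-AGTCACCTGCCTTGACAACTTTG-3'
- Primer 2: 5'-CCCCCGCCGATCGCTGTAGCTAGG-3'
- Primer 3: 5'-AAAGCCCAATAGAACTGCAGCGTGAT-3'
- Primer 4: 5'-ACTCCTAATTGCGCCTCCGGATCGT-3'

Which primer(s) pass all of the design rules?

Primer 1 (23 nt, A=5 T=7 G=4 C=7): longest run = 3 ✓; GC 11/23 = 47.8% ✓ — passes.
Primer 2 (24 nt, A=3 T=4 G=7 C=10): longest run = 5, exceeds 4 ✗; GC 17/24 = 70.8%, outside 42.9–60.9% ✗ — fails.
Primer 3 (26 nt, A=10 T=4 G=6 C=6): longest run = 3 ✓; GC 12/26 = 46.2% ✓ — passes.
Primer 4 (25 nt, A=4 T=7 G=5 C=9): longest run = 2 ✓; GC 14/25 = 56.0% ✓ — passes.

Primer 1, Primer 3 and Primer 4.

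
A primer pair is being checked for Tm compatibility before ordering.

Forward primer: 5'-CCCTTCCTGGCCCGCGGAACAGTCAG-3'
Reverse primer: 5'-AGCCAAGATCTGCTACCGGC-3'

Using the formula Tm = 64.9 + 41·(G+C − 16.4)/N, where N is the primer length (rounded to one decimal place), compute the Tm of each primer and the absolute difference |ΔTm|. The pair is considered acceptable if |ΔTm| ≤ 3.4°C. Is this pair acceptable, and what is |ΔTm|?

Forward: G+C = 18, N = 26 → Tm = 64.9 + 41·(18 − 16.4)/26 = 67.4°C.
Reverse: G+C = 12, N = 20 → Tm = 64.9 + 41·(12 − 16.4)/20 = 55.9°C.
|ΔTm| = |67.4 − 55.9| = 11.5°C, > 3.4°C.

|ΔTm| = 11.5°C; the pair is not acceptable.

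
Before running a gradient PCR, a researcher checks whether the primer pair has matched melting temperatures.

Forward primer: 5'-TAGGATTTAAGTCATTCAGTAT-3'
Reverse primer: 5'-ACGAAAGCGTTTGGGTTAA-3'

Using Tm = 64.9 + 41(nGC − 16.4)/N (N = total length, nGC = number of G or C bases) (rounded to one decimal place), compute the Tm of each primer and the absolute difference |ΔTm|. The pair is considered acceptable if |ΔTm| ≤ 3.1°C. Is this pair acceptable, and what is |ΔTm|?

|ΔTm| = 1.3°C; the pair is acceptable.

Forward: G+C = 6, N = 22 → Tm = 64.9 + 41·(6 − 16.4)/22 = 45.5°C.
Reverse: G+C = 8, N = 19 → Tm = 64.9 + 41·(8 − 16.4)/19 = 46.8°C.
|ΔTm| = |45.5 − 46.8| = 1.3°C, ≤ 3.1°C.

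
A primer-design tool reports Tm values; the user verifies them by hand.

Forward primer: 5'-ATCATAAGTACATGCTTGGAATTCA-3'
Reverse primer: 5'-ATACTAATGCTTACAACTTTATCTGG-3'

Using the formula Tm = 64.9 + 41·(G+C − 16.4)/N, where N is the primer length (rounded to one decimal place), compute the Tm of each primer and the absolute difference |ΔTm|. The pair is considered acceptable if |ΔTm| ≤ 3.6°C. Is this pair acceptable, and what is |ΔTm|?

Forward: G+C = 8, N = 25 → Tm = 64.9 + 41·(8 − 16.4)/25 = 51.1°C.
Reverse: G+C = 8, N = 26 → Tm = 64.9 + 41·(8 − 16.4)/26 = 51.7°C.
|ΔTm| = |51.1 − 51.7| = 0.6°C, ≤ 3.6°C.

|ΔTm| = 0.6°C; the pair is acceptable.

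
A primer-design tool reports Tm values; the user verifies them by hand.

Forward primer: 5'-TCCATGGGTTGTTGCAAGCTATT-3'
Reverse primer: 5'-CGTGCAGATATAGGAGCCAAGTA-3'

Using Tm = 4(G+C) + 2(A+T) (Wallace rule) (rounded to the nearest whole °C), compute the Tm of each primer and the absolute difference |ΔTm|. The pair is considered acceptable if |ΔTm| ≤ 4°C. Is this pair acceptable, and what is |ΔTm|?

Forward: A=4 T=9 G=6 C=4 → Tm = 2·13 + 4·10 = 66°C.
Reverse: A=8 T=4 G=7 C=4 → Tm = 2·12 + 4·11 = 68°C.
|ΔTm| = |66 − 68| = 2°C, ≤ 4°C.

|ΔTm| = 2°C; the pair is acceptable.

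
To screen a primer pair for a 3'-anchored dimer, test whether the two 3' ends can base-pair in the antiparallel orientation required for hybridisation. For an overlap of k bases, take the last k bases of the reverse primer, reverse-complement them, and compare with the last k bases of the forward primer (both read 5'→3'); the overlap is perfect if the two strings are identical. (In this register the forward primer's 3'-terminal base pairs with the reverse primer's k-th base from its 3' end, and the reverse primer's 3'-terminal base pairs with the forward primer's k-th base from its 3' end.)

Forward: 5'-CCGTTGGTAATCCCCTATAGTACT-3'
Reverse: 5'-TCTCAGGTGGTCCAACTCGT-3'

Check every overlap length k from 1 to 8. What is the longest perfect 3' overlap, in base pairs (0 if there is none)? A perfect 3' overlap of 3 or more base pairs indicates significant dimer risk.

Last 8 bases (5'→3') — forward …ATAGTACT, reverse …CAACTCGT.
Reverse complement of the reverse primer's last 8 bases: ACGAGTTG; its first k bases are the reverse complement of the reverse primer's last k bases, so a perfect k-base overlap needs the forward primer's last k bases to equal them.
Comparing (forward last k vs required): k=1: T vs A ✗; k=2: CT vs AC ✗; k=3: ACT vs ACG ✗; k=4: TACT vs ACGA ✗; k=5: GTACT vs ACGAG ✗; k=6: AGTACT vs ACGAGT ✗; k=7: TAGTACT vs ACGAGTT ✗; k=8: ATAGTACT vs ACGAGTTG ✗.
No overlap length from 1 to 8 is perfect, so the longest perfect 3' overlap is 0.

Longest perfect overlap: 0 complementary base pairs; below the dimer-risk threshold (threshold 3).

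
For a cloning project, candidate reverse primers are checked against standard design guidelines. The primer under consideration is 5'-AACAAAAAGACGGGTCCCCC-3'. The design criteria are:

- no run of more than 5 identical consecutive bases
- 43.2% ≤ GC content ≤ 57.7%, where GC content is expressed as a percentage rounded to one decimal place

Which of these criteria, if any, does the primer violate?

Meets all criteria.

Base counts: A=8, T=1, G=4, C=7 (length 20).
homopolymer run: longest run = 5 ✓
GC content: GC 11/20 = 55.0% ✓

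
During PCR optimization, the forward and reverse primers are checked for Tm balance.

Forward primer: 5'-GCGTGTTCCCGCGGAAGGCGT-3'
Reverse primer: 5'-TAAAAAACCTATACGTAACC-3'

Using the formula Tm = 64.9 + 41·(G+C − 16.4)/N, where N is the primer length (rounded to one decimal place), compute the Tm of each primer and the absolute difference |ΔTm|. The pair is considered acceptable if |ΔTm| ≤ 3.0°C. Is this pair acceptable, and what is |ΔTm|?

|ΔTm| = 18.6°C; the pair is not acceptable.

Forward: G+C = 15, N = 21 → Tm = 64.9 + 41·(15 − 16.4)/21 = 62.2°C.
Reverse: G+C = 6, N = 20 → Tm = 64.9 + 41·(6 − 16.4)/20 = 43.6°C.
|ΔTm| = |62.2 − 43.6| = 18.6°C, > 3.0°C.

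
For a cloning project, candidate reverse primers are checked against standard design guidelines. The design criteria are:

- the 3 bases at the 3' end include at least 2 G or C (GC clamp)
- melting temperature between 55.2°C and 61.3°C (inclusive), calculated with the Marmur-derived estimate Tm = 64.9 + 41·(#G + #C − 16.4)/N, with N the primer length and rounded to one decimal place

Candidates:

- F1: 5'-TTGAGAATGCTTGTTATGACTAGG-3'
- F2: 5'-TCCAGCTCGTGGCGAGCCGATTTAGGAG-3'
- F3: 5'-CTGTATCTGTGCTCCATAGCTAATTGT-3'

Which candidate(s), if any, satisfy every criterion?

F1 (24 nt, A=6 T=9 G=7 C=2): 3' end AGG has 2 G/C ✓; Tm = 64.9 + 41·(9 − 16.4)/24 = 52.3°C, outside 55.2–61.3°C ✗ — fails.
F2 (28 nt, A=5 T=6 G=10 C=7): 3' end GAG has 2 G/C ✓; Tm = 64.9 + 41·(17 − 16.4)/28 = 65.8°C, outside 55.2–61.3°C ✗ — fails.
F3 (27 nt, A=5 T=11 G=5 C=6): 3' end TGT has 1 G/C, need ≥2 ✗; Tm = 64.9 + 41·(11 − 16.4)/27 = 56.7°C ✓ — fails.

None of the candidates satisfy all criteria.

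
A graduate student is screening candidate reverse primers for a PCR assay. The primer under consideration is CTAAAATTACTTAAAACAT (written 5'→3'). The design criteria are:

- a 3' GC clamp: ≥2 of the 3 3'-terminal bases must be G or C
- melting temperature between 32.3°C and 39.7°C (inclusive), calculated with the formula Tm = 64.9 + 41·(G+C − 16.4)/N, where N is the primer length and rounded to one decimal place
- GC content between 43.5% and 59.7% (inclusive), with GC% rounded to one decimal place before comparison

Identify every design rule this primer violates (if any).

Base counts: A=10, T=6, G=0, C=3 (length 19).
GC clamp: 3' end CAT has 1 G/C, need ≥2 ✗
Tm: Tm = 64.9 + 41·(3 − 16.4)/19 = 36.0°C ✓
GC content: GC 3/19 = 15.8%, outside 43.5–59.7% ✗

Fails: GC clamp, GC content.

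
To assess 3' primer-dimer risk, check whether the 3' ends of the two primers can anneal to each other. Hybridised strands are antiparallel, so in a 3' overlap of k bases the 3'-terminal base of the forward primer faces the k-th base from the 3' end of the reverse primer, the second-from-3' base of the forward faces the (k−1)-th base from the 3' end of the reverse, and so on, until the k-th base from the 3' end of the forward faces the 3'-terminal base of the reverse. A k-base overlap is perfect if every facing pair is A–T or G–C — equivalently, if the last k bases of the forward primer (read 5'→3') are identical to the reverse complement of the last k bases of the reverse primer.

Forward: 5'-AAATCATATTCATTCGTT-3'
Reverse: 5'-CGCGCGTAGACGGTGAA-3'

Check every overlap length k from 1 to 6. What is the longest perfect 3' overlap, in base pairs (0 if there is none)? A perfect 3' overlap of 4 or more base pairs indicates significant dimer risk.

Last 6 bases (5'→3') — forward …TTCGTT, reverse …GGTGAA.
Reverse complement of the reverse primer's last 6 bases: TTCACC; its first k bases are the reverse complement of the reverse primer's last k bases, so a perfect k-base overlap needs the forward primer's last k bases to equal them.
Comparing (forward last k vs required): k=1: T vs T ✓; k=2: TT vs TT ✓; k=3: GTT vs TTC ✗; k=4: CGTT vs TTCA ✗; k=5: TCGTT vs TTCAC ✗; k=6: TTCGTT vs TTCACC ✗.
Perfect overlaps at k = 1, 2; the largest is 2.

Longest perfect overlap: 2 complementary base pairs; below the dimer-risk threshold (threshold 4).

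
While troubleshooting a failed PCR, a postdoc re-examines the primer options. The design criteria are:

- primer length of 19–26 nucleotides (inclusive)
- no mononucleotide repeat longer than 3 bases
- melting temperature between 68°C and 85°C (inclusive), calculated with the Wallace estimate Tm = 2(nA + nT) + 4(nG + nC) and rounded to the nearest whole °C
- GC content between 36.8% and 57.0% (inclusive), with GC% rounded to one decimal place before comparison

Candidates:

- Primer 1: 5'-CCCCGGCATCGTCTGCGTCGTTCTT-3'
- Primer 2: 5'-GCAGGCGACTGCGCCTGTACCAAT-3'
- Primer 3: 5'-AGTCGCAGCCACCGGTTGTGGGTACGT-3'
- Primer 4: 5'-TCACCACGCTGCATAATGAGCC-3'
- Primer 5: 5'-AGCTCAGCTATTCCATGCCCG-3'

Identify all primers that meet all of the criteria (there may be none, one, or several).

Primer 4 only.

Primer 1 (25 nt, A=1 T=8 G=6 C=10): length 25 ✓; longest run = 4, exceeds 3 ✗; Tm = 2·9 + 4·16 = 82°C ✓; GC 16/25 = 64.0%, outside 36.8–57.0% ✗ — fails.
Primer 2 (24 nt, A=5 T=4 G=7 C=8): length 24 ✓; longest run = 2 ✓; Tm = 2·9 + 4·15 = 78°C ✓; GC 15/24 = 62.5%, outside 36.8–57.0% ✗ — fails.
Primer 3 (27 nt, A=4 T=6 G=10 C=7): length 27, outside 19–26 ✗; longest run = 3 ✓; Tm = 2·10 + 4·17 = 88°C, outside 68–85°C ✗; GC 17/27 = 63.0%, outside 36.8–57.0% ✗ — fails.
Primer 4 (22 nt, A=6 T=4 G=4 C=8): length 22 ✓; longest run = 2 ✓; Tm = 2·10 + 4·12 = 68°C ✓; GC 12/22 = 54.5% ✓ — passes.
Primer 5 (21 nt, A=4 T=5 G=4 C=8): length 21 ✓; longest run = 3 ✓; Tm = 2·9 + 4·12 = 66°C, outside 68–85°C ✗; GC 12/21 = 57.1%, outside 36.8–57.0% ✗ — fails.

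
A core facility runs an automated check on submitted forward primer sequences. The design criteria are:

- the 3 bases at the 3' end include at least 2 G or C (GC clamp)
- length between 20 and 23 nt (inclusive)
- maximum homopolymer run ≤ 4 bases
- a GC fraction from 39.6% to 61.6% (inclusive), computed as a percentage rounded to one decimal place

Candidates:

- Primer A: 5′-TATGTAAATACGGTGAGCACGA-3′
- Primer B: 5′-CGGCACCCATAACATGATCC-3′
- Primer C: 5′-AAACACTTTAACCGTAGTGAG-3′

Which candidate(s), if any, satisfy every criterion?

Primer A and Primer B.

Primer A (22 nt, A=8 T=5 G=6 C=3): 3' end CGA has 2 G/C ✓; length 22 ✓; longest run = 3 ✓; GC 9/22 = 40.9% ✓ — passes.
Primer B (20 nt, A=6 T=3 G=3 C=8): 3' end TCC has 2 G/C ✓; length 20 ✓; longest run = 3 ✓; GC 11/20 = 55.0% ✓ — passes.
Primer C (21 nt, A=8 T=5 G=4 C=4): 3' end GAG has 2 G/C ✓; length 21 ✓; longest run = 3 ✓; GC 8/21 = 38.1%, outside 39.6–61.6% ✗ — fails.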